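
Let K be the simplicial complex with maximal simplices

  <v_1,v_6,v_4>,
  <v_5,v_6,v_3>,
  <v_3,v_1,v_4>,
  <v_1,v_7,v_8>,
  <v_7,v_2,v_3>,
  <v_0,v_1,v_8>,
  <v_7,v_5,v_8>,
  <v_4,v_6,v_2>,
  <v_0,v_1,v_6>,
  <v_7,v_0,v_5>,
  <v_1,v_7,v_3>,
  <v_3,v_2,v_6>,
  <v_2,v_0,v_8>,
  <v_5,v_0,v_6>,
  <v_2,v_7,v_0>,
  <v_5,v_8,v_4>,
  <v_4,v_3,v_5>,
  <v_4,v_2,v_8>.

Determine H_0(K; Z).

H_0 = Z.

Fix the vertex order v_0 < v_1 < v_2 < v_3 < v_4 < v_5 < v_6 < v_7 < v_8 and write every simplex with vertices in increasing order. Then dim K = 2 and the simplices of K are:

  0-simplices (9): [v_0], [v_1], [v_2], [v_3], [v_4], [v_5], [v_6], [v_7], [v_8]
  1-simplices (27): (27 of them)
  2-simplices (18): (18 of them)

giving chain groups C_0 ≅ Z^9, C_1 ≅ Z^27, C_2 ≅ Z^18.

∂_1: C_1 → C_0 sends each edge [p,q] (with p < q) to q − p. For instance
  ∂[v_0,v_2] = [v_2] − [v_0].
The 9×27 boundary matrix has rank 8 and Smith normal form diag(1,1,1,1,1,1,1,1).

∂_2: C_2 → C_1 sends each 2-simplex [p,q,r] to [q,r] − [p,r] + [p,q]. For instance
  ∂[v_1,v_7,v_8] = [v_7,v_8] − [v_1,v_8] + [v_1,v_7],
  ∂[v_3,v_5,v_6] = [v_5,v_6] − [v_3,v_6] + [v_3,v_5].
This gives a 27×18 integer matrix of rank 18; reducing to Smith normal form yields diagonal entries (1,1,1,1,1,1,1,1,1,1,1,1,1,1,1,1,1,2).

From H_k ≅ ker(∂_k) / im(∂_{k+1}) we obtain:

  H_0: rank C_0 − rank ∂_1 = 9 − 8 = 1, and the invariant factors of ∂_1 are all 1, so H_0 ≅ Z.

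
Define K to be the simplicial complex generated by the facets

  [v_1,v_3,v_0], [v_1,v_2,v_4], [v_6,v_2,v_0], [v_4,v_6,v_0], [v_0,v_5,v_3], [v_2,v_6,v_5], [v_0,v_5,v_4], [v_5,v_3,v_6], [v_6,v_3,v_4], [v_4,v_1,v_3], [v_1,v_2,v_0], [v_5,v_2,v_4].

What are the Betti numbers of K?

Fix the vertex order v_0 < v_1 < v_2 < v_3 < v_4 < v_5 < v_6 and write every simplex with vertices in increasing order. Then dim K = 2 and the simplices of K are:

  0-simplices (7): [v_0], [v_1], [v_2], [v_3], [v_4], [v_5], [v_6]
  1-simplices (18): (18 of them)
  2-simplices (12): (12 of them)

Hence C_0 ≅ Z^7, C_1 ≅ Z^18, C_2 ≅ Z^12.

Boundary ∂_1: C_1 → C_0 sends each edge [p,q] (with p < q) to q − p. For instance
  ∂[v_3,v_4] = [v_4] − [v_3].
This gives a 7×18 integer matrix of rank 6; reducing to Smith normal form yields diagonal entries (1,1,1,1,1,1).

Boundary ∂_2: C_2 → C_1 acts by ∂[p,q,r] = [q,r] − [p,r] + [p,q]. For instance
  ∂[v_0,v_2,v_6] = [v_2,v_6] − [v_0,v_6] + [v_0,v_2],
  ∂[v_0,v_3,v_5] = [v_3,v_5] − [v_0,v_5] + [v_0,v_3].
The 18×12 boundary matrix has rank 12 and Smith normal form diag(1,1,1,1,1,1,1,1,1,1,1,2).

From H_k ≅ ker(∂_k) / im(∂_{k+1}) we obtain:

  H_0: rank C_0 − rank ∂_1 = 7 − 6 = 1, and the invariant factors of ∂_1 are all 1, so H_0 ≅ Z.
  H_1: rank ker ∂_1 − rank ∂_2 = (18 − 6) − 12 = 0, and ∂_2 has invariant factor 2 > 1, so H_1 ≅ Z_2.
  H_2: rank ker ∂_2 − rank ∂_3 = (12 − 12) − 0 = 0, and there is no ∂_3, so H_2 ≅ 0.

Hence the Betti numbers are b_0 = 1, b_1 = 0, b_2 = 0.

b_0 = 1, b_1 = 0, b_2 = 0.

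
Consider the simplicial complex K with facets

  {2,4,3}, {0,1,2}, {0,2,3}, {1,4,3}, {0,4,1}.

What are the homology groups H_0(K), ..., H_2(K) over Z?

H_0 = Z,  H_1 = Z,  H_2 = 0.

Take the total order 0 < 1 < 2 < 3 < 4 on the vertex set. Then K (dimension 2) consists of the simplices:

  0-simplices (5): [0], [1], [2], [3], [4]
  1-simplices (10): [0,1], [0,2], [0,3], [0,4], [1,2], [1,3], [1,4], [2,3], [2,4], [3,4]
  2-simplices (5): [0,1,2], [0,1,4], [0,2,3], [1,3,4], [2,3,4]

so the chain groups are C_0 ≅ Z^5, C_1 ≅ Z^10, C_2 ≅ Z^5.

∂_1: C_1 → C_0 is given by ∂[p,q] = [q] − [p].
As a 5×10 matrix over Z this has rank 4, with invariant factors (1,1,1,1).

The boundary map ∂_2: C_2 → C_1 maps a triangle to the signed sum of its edges. For instance
  ∂[0,1,2] = [1,2] − [0,2] + [0,1],
  ∂[1,3,4] = [3,4] − [1,4] + [1,3].
The 10×5 boundary matrix has rank 5 and Smith normal form diag(1,1,1,1,1).

From H_k ≅ ker(∂_k) / im(∂_{k+1}) we obtain:

  H_0: rank C_0 − rank ∂_1 = 5 − 4 = 1, and the invariant factors of ∂_1 are all 1, so H_0 = Z.
  H_1: rank ker ∂_1 − rank ∂_2 = (10 − 4) − 5 = 1, and the invariant factors of ∂_2 are all 1, so H_1 = Z.
  H_2: rank ker ∂_2 − rank ∂_3 = (5 − 5) − 0 = 0, and there is no ∂_3, so H_2 = 0.

As a check, the Euler characteristic is 5 − 10 + 5 = 0, which agrees with 1 − 1 + 0 = 0.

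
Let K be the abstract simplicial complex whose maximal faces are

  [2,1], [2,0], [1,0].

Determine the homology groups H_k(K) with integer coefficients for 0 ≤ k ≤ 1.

Order the vertices as 0 < 1 < 2. Listing each simplex with vertices in this order, K has dimension 1 with simplices:

  0-simplices (3): [0], [1], [2]
  1-simplices (3): [0,1], [0,2], [1,2]

giving chain groups C_0 ≅ Z^3, C_1 ≅ Z^3.

The boundary map ∂_1: C_1 → C_0 sends each edge [p,q] (with p < q) to q − p.
The 3×3 boundary matrix has rank 2 and Smith normal form diag(1,1).

Computing H_k = (kernel of ∂_k) / (image of ∂_{k+1}):

  H_0: rank C_0 − rank ∂_1 = 3 − 2 = 1, and the invariant factors of ∂_1 are all 1, so H_0 ≅ Z.
  H_1: rank ker ∂_1 − rank ∂_2 = (3 − 2) − 0 = 1, and there is no ∂_2, so H_1 ≅ Z.

(K is a triangulation of the circle S^1.)

H_0 ≅ Z,  H_1 ≅ Z.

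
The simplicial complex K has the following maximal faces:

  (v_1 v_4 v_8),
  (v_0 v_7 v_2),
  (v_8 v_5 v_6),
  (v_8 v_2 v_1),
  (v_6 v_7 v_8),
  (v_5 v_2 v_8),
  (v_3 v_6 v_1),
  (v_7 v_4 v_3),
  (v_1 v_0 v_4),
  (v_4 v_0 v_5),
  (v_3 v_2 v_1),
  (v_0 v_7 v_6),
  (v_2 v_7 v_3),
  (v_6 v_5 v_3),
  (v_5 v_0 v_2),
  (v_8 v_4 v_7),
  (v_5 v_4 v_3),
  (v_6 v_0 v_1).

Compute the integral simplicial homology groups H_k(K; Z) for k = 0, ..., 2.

Fix the vertex order v_0 < v_1 < v_2 < v_3 < v_4 < v_5 < v_6 < v_7 < v_8 and write every simplex with vertices in increasing order. Then dim K = 2 and the simplices of K are:

  0-simplices (9): [v_0], [v_1], [v_2], [v_3], [v_4], [v_5], [v_6], [v_7], [v_8]
  1-simplices (27): (27 of them)
  2-simplices (18): (18 of them)

so the chain groups are C_0 ≅ Z^9, C_1 ≅ Z^27, C_2 ≅ Z^18.

Boundary ∂_1: C_1 → C_0 sends each edge [p,q] (with p < q) to q − p. For instance
  ∂[v_1,v_8] = [v_8] − [v_1].
The resulting 9×27 matrix has rank 8, and its Smith normal form has invariant factors (1,1,1,1,1,1,1,1).

∂_2: C_2 → C_1 maps a triangle to the signed sum of its edges. For instance
  ∂[v_1,v_4,v_8] = [v_4,v_8] − [v_1,v_8] + [v_1,v_4],
  ∂[v_2,v_5,v_8] = [v_5,v_8] − [v_2,v_8] + [v_2,v_5].
The resulting 27×18 matrix has rank 17, and its Smith normal form has invariant factors (1,1,1,1,1,1,1,1,1,1,1,1,1,1,1,1,1).

From H_k ≅ ker(∂_k) / im(∂_{k+1}) we obtain:

  H_0: rank C_0 − rank ∂_1 = 9 − 8 = 1, and the invariant factors of ∂_1 are all 1, so H_0 = Z.
  H_1: rank ker ∂_1 − rank ∂_2 = (27 − 8) − 17 = 2, and the invariant factors of ∂_2 are all 1, so H_1 = Z^2.
  H_2: rank ker ∂_2 − rank ∂_3 = (18 − 17) − 0 = 1, and there is no ∂_3, so H_2 = Z.

As a check, the Euler characteristic is 9 − 27 + 18 = 0, which agrees with 1 − 2 + 1 = 0.
(K is a triangulation of the torus T^2.)

H_0 ≅ Z,  H_1 ≅ Z^2,  H_2 ≅ Z.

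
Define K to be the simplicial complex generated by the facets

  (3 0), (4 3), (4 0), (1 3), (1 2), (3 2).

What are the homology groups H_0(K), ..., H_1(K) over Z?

H_0 ≅ Z,  H_1 ≅ Z^2.

Take the total order 0 < 1 < 2 < 3 < 4 on the vertex set. Then K (dimension 1) consists of the simplices:

  0-simplices (5): [0], [1], [2], [3], [4]
  1-simplices (6): [0,3], [0,4], [1,2], [1,3], [2,3], [3,4]

so the chain groups are C_0 ≅ Z^5, C_1 ≅ Z^6.

∂_1: C_1 → C_0 is given by ∂[p,q] = [q] − [p]. For instance
  ∂[1,2] = [2] − [1].
The resulting 5×6 matrix has rank 4, and its Smith normal form has invariant factors (1,1,1,1).

From H_k ≅ ker(∂_k) / im(∂_{k+1}) we obtain:

  H_0: rank C_0 − rank ∂_1 = 5 − 4 = 1, and the invariant factors of ∂_1 are all 1, so H_0 ≅ Z.
  H_1: rank ker ∂_1 − rank ∂_2 = (6 − 4) − 0 = 2, and there is no ∂_2, so H_1 ≅ Z^2.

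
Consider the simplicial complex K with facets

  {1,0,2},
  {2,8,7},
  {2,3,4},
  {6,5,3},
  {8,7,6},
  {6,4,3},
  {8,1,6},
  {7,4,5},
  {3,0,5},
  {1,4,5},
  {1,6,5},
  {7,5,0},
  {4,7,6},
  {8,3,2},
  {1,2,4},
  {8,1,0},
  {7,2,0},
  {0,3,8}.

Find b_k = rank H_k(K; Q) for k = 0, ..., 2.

b_0 = 1, b_1 = 1, b_2 = 0.

Order the vertices as 0 < 1 < 2 < 3 < 4 < 5 < 6 < 7 < 8. Listing each simplex with vertices in this order, K has dimension 2 with simplices:

  0-simplices (9): [0], [1], [2], [3], [4], [5], [6], [7], [8]
  1-simplices (27): (27 of them)
  2-simplices (18): [0,1,2], [0,1,8], [0,2,7], [0,3,5], [0,3,8], [0,5,7], [1,2,4], [1,4,5], [1,5,6], [1,6,8], [2,3,4], [2,3,8], [2,7,8], [3,4,6], [3,5,6], [4,5,7], [4,6,7], [6,7,8]

Hence C_0 ≅ Z^9, C_1 ≅ Z^27, C_2 ≅ Z^18.

∂_1: C_1 → C_0 maps an edge to its endpoints' difference, ∂[p,q] = q − p.
This gives a 9×27 integer matrix of rank 8; reducing to Smith normal form yields diagonal entries (1,1,1,1,1,1,1,1).

∂_2: C_2 → C_1 maps a triangle to the signed sum of its edges. For instance
  ∂[3,5,6] = [5,6] − [3,6] + [3,5],
  ∂[0,3,8] = [3,8] − [0,8] + [0,3].
As a 27×18 matrix over Z this has rank 18, with invariant factors (1,1,1,1,1,1,1,1,1,1,1,1,1,1,1,1,1,2).

Now H_k = ker ∂_k / im ∂_{k+1}, so:

  H_0: rank C_0 − rank ∂_1 = 9 − 8 = 1, and the invariant factors of ∂_1 are all 1, so H_0 ≅ Z.
  H_1: rank ker ∂_1 − rank ∂_2 = (27 − 8) − 18 = 1, and ∂_2 has invariant factor 2 > 1, so H_1 ≅ Z × Z/2.
  H_2: rank ker ∂_2 − rank ∂_3 = (18 − 18) − 0 = 0, and there is no ∂_3, so H_2 ≅ 0.

As a check, the Euler characteristic is 9 − 27 + 18 = 0, which agrees with 1 − 1 + 0 = 0.

Hence the Betti numbers are b_0 = 1, b_1 = 1, b_2 = 0.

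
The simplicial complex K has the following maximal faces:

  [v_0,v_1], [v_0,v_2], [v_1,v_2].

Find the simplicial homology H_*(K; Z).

H_0 ≅ Z,  H_1 ≅ Z.

K has 3 vertices, 3 edges.
rank ∂_0 = 0, rank ∂_1 = 2 ⇒ b_0 = 3 − 0 − 2 = 1; all invariant factors of ∂_1 are 1 so no torsion. So H_0 = Z.
rank ∂_1 = 2, rank ∂_2 = 0 ⇒ b_1 = 3 − 2 − 0 = 1. So H_1 = Z.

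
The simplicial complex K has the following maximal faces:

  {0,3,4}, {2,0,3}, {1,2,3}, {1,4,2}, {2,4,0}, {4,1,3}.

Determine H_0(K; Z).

H_0 ≅ Z.

Take the total order 0 < 1 < 2 < 3 < 4 on the vertex set. Then K (dimension 2) consists of the simplices:

  0-simplices (5): [0], [1], [2], [3], [4]
  1-simplices (9): [0,2], [0,3], [0,4], [1,2], [1,3], [1,4], [2,3], [2,4], [3,4]
  2-simplices (6): [0,2,3], [0,2,4], [0,3,4], [1,2,3], [1,2,4], [1,3,4]

Hence C_0 ≅ Z^5, C_1 ≅ Z^9, C_2 ≅ Z^6.

Boundary ∂_1: C_1 → C_0 is given by ∂[p,q] = [q] − [p]. For instance
  ∂[1,2] = [2] − [1].
As a 5×9 matrix over Z this has rank 4, with invariant factors (1,1,1,1).

∂_2: C_2 → C_1 maps a triangle to the signed sum of its edges. For instance
  ∂[0,2,3] = [2,3] − [0,3] + [0,2],
  ∂[0,2,4] = [2,4] − [0,4] + [0,2].
The resulting 9×6 matrix has rank 5, and its Smith normal form has invariant factors (1,1,1,1,1).

Reading off H_k = ker ∂_k / im ∂_{k+1}:

  H_0: rank C_0 − rank ∂_1 = 5 − 4 = 1, and the invariant factors of ∂_1 are all 1, so H_0 ≅ Z.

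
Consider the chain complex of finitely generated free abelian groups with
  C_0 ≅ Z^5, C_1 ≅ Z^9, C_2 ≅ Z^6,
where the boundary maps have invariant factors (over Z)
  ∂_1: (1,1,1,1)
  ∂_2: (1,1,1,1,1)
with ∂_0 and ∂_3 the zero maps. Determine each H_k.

H_0 ≅ Z,  H_1 = 0,  H_2 ≅ Z.

H_0: b_0 = 5 − 0 − 4 = 1; torsion from ∂_1 factors > 1: none. So H_0 ≅ Z.
H_1: b_1 = 9 − 4 − 5 = 0; torsion from ∂_2 factors > 1: none. So H_1 ≅ 0.
H_2: b_2 = 6 − 5 − 0 = 1; torsion from ∂_3 factors > 1: none. So H_2 ≅ Z.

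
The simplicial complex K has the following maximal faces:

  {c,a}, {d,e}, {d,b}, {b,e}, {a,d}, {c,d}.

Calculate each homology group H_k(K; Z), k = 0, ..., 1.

H_0 ≅ Z,  H_1 ≅ Z^2.

We work with the vertex ordering a < b < c < d < e. The simplices of K, each written with vertices in increasing order, are:

  0-simplices (5): a, b, c, d, e
  1-simplices (6): ac, ad, bd, be, cd, de

giving chain groups C_0 ≅ Z^5, C_1 ≅ Z^6.

∂_1: C_1 → C_0 sends each edge [p,q] (with p < q) to q − p. For instance
  ∂de = e − d.
As a 5×6 matrix over Z this has rank 4, with invariant factors (1,1,1,1).

Reading off H_k = ker ∂_k / im ∂_{k+1}:

  H_0: rank C_0 − rank ∂_1 = 5 − 4 = 1, and the invariant factors of ∂_1 are all 1, so H_0 ≅ Z.
  H_1: rank ker ∂_1 − rank ∂_2 = (6 − 4) − 0 = 2, and there is no ∂_2, so H_1 ≅ Z^2.

(K is a triangulation of a wedge of 2 circles.)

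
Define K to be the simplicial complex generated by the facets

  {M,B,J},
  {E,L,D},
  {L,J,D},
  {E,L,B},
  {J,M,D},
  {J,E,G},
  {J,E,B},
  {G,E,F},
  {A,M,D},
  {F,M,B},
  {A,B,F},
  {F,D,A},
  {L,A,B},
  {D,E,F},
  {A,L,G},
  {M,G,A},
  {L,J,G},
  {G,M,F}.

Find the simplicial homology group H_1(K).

H_1 = Z ⊕ Z/2.

Fix the vertex order A < B < D < E < F < G < J < L < M and write every simplex with vertices in increasing order. Then dim K = 2 and the simplices of K are:

  0-simplices (9): A, B, D, E, F, G, J, L, M
  1-simplices (27): AB, AD, AF, AG, AL, AM, BE, BF, BJ, BL, BM, DE, DF, DJ, DL, DM, EF, EG, EJ, EL, FG, FM, GJ, GL, GM, JL, JM
  2-simplices (18): ABF, ABL, ADF, ADM, AGL, AGM, BEJ, BEL, BFM, BJM, DEF, DEL, DJL, DJM, EFG, EGJ, FGM, GJL

Hence C_0 ≅ Z^9, C_1 ≅ Z^27, C_2 ≅ Z^18.

Boundary ∂_1: C_1 → C_0 is given by ∂[p,q] = [q] − [p]. For instance
  ∂EJ = J − E.
The 9×27 boundary matrix has rank 8 and Smith normal form diag(1,1,1,1,1,1,1,1).

The boundary map ∂_2: C_2 → C_1 acts by ∂[p,q,r] = [q,r] − [p,r] + [p,q]. For instance
  ∂DEL = EL − DL + DE,
  ∂DJM = JM − DM + DJ.
As a 27×18 matrix over Z this has rank 18, with invariant factors (1,1,1,1,1,1,1,1,1,1,1,1,1,1,1,1,1,2).

From H_k ≅ ker(∂_k) / im(∂_{k+1}) we obtain:

  H_1: rank ker ∂_1 − rank ∂_2 = (27 − 8) − 18 = 1, and ∂_2 has invariant factor 2 > 1, so H_1 = Z ⊕ Z/2.

(K is a triangulation of the Klein bottle.)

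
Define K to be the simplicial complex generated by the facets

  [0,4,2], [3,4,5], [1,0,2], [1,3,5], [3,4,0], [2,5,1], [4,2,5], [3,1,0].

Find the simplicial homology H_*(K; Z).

H_0 ≅ Z,  H_1 = 0,  H_2 ≅ Z.

Take the total order 0 < 1 < 2 < 3 < 4 < 5 on the vertex set. Then K (dimension 2) consists of the simplices:

  0-simplices (6): [0], [1], [2], [3], [4], [5]
  1-simplices (12): [0,1], [0,2], [0,3], [0,4], [1,2], [1,3], [1,5], [2,4], [2,5], [3,4], [3,5], [4,5]
  2-simplices (8): [0,1,2], [0,1,3], [0,2,4], [0,3,4], [1,2,5], [1,3,5], [2,4,5], [3,4,5]

so the chain groups are C_0 ≅ Z^6, C_1 ≅ Z^12, C_2 ≅ Z^8.

Boundary ∂_1: C_1 → C_0 sends each edge [p,q] (with p < q) to q − p.
This gives a 6×12 integer matrix of rank 5; reducing to Smith normal form yields diagonal entries (1,1,1,1,1).

Boundary ∂_2: C_2 → C_1 acts by ∂[p,q,r] = [q,r] − [p,r] + [p,q]. For instance
  ∂[3,4,5] = [4,5] − [3,5] + [3,4],
  ∂[0,1,3] = [1,3] − [0,3] + [0,1].
The resulting 12×8 matrix has rank 7, and its Smith normal form has invariant factors (1,1,1,1,1,1,1).

From H_k ≅ ker(∂_k) / im(∂_{k+1}) we obtain:

  H_0: rank C_0 − rank ∂_1 = 6 − 5 = 1, and the invariant factors of ∂_1 are all 1, so H_0 = Z.
  H_1: rank ker ∂_1 − rank ∂_2 = (12 − 5) − 7 = 0, and the invariant factors of ∂_2 are all 1, so H_1 = 0.
  H_2: rank ker ∂_2 − rank ∂_3 = (8 − 7) − 0 = 1, and there is no ∂_3, so H_2 = Z.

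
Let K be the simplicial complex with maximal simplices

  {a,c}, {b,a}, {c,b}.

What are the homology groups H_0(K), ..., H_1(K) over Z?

Fix the vertex order a < b < c and write every simplex with vertices in increasing order. Then dim K = 1 and the simplices of K are:

  0-simplices (3): a, b, c
  1-simplices (3): ab, ac, bc

Hence C_0 ≅ Z^3, C_1 ≅ Z^3.

∂_1: C_1 → C_0 sends each edge [p,q] (with p < q) to q − p. For instance
  ∂bc = c − b.
The 3×3 boundary matrix has rank 2 and Smith normal form diag(1,1).

Computing H_k = (kernel of ∂_k) / (image of ∂_{k+1}):

  H_0: rank C_0 − rank ∂_1 = 3 − 2 = 1, and the invariant factors of ∂_1 are all 1, so H_0 ≅ Z.
  H_1: rank ker ∂_1 − rank ∂_2 = (3 − 2) − 0 = 1, and there is no ∂_2, so H_1 ≅ Z.

H_0 ≅ Z,  H_1 ≅ Z.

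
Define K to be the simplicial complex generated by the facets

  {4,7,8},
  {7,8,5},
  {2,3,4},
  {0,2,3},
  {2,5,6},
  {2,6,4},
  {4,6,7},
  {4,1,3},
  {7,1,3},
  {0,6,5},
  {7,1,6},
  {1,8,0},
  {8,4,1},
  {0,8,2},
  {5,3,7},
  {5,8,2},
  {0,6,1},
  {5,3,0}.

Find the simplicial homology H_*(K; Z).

H_0 ≅ Z,  H_1 ≅ Z ⊕ Z_2,  H_2 = 0.

Order the vertices as 0 < 1 < 2 < 3 < 4 < 5 < 6 < 7 < 8. Listing each simplex with vertices in this order, K has dimension 2 with simplices:

  0-simplices (9): [0], [1], [2], [3], [4], [5], [6], [7], [8]
  1-simplices (27): (27 of them)
  2-simplices (18): [0,1,6], [0,1,8], [0,2,3], [0,2,8], [0,3,5], [0,5,6], [1,3,4], [1,3,7], [1,4,8], [1,6,7], [2,3,4], [2,4,6], [2,5,6], [2,5,8], [3,5,7], [4,6,7], [4,7,8], [5,7,8]

so the chain groups are C_0 ≅ Z^9, C_1 ≅ Z^27, C_2 ≅ Z^18.

∂_1: C_1 → C_0 is given by ∂[p,q] = [q] − [p]. For instance
  ∂[3,4] = [4] − [3].
The 9×27 boundary matrix has rank 8 and Smith normal form diag(1,1,1,1,1,1,1,1).

Boundary ∂_2: C_2 → C_1 acts by ∂[p,q,r] = [q,r] − [p,r] + [p,q]. For instance
  ∂[0,5,6] = [5,6] − [0,6] + [0,5],
  ∂[1,3,4] = [3,4] − [1,4] + [1,3].
The resulting 27×18 matrix has rank 18, and its Smith normal form has invariant factors (1,1,1,1,1,1,1,1,1,1,1,1,1,1,1,1,1,2).

Now H_k = ker ∂_k / im ∂_{k+1}, so:

  H_0: rank C_0 − rank ∂_1 = 9 − 8 = 1, and the invariant factors of ∂_1 are all 1, so H_0 = Z.
  H_1: rank ker ∂_1 − rank ∂_2 = (27 − 8) − 18 = 1, and ∂_2 has invariant factor 2 > 1, so H_1 = Z ⊕ Z_2.
  H_2: rank ker ∂_2 − rank ∂_3 = (18 − 18) − 0 = 0, and there is no ∂_3, so H_2 = 0.

As a check, the Euler characteristic is 9 − 27 + 18 = 0, which agrees with 1 − 1 + 0 = 0.
(K is a triangulation of the Klein bottle.)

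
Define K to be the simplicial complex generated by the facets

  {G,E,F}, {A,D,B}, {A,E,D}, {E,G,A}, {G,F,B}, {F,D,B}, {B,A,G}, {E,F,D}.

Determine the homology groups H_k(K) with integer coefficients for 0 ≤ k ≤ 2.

H_0 ≅ Z,  H_1 = 0,  H_2 ≅ Z.

K has 6 vertices, 12 edges, 8 triangles.
rank ∂_0 = 0, rank ∂_1 = 5 ⇒ b_0 = 6 − 0 − 5 = 1; all invariant factors of ∂_1 are 1 so no torsion. So H_0 ≅ Z.
rank ∂_1 = 5, rank ∂_2 = 7 ⇒ b_1 = 12 − 5 − 7 = 0; all invariant factors of ∂_2 are 1 so no torsion. So H_1 ≅ 0.
rank ∂_2 = 7, rank ∂_3 = 0 ⇒ b_2 = 8 − 7 − 0 = 1. So H_2 ≅ Z.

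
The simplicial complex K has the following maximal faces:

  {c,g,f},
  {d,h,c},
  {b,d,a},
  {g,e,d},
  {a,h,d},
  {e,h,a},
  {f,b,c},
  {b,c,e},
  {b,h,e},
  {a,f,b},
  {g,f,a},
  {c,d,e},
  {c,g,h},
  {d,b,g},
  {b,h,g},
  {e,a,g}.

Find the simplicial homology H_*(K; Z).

Take the total order a < b < c < d < e < f < g < h on the vertex set. Then K (dimension 2) consists of the simplices:

  0-simplices (8): a, b, c, d, e, f, g, h
  1-simplices (24): ab, ad, ae, af, ag, ah, bc, bd, be, bf, bg, bh, cd, ce, cf, cg, ch, de, dg, dh, eg, eh, fg, gh
  2-simplices (16): abd, abf, adh, aeg, aeh, afg, bce, bcf, bdg, beh, bgh, cde, cdh, cfg, cgh, deg

so the chain groups are C_0 ≅ Z^8, C_1 ≅ Z^24, C_2 ≅ Z^16.

The boundary map ∂_1: C_1 → C_0 maps an edge to its endpoints' difference, ∂[p,q] = q − p. For instance
  ∂ae = e − a.
This gives a 8×24 integer matrix of rank 7; reducing to Smith normal form yields diagonal entries (1,1,1,1,1,1,1).

Boundary ∂_2: C_2 → C_1 maps a triangle to the signed sum of its edges. For instance
  ∂abd = bd − ad + ab,
  ∂abf = bf − af + ab.
As a 24×16 matrix over Z this has rank 15, with invariant factors (1,1,1,1,1,1,1,1,1,1,1,1,1,1,1).

Now H_k = ker ∂_k / im ∂_{k+1}, so:

  H_0: rank C_0 − rank ∂_1 = 8 − 7 = 1, and the invariant factors of ∂_1 are all 1, so H_0 = Z.
  H_1: rank ker ∂_1 − rank ∂_2 = (24 − 7) − 15 = 2, and the invariant factors of ∂_2 are all 1, so H_1 = Z^2.
  H_2: rank ker ∂_2 − rank ∂_3 = (16 − 15) − 0 = 1, and there is no ∂_3, so H_2 = Z.

H_0 ≅ Z,  H_1 ≅ Z^2,  H_2 ≅ Z.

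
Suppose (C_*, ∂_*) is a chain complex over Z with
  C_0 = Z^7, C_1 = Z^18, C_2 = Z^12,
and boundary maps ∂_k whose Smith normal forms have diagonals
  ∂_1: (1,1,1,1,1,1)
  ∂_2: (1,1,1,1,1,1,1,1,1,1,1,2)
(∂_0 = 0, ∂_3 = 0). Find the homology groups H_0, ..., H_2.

H_0 = Z,  H_1 = Z/2,  H_2 = 0.

H_0: b_0 = 7 − 0 − 6 = 1; torsion from ∂_1 factors > 1: none. So H_0 = Z.
H_1: b_1 = 18 − 6 − 12 = 0; torsion from ∂_2 factors > 1: [2]. So H_1 = Z/2.
H_2: b_2 = 12 − 12 − 0 = 0; torsion from ∂_3 factors > 1: none. So H_2 = 0.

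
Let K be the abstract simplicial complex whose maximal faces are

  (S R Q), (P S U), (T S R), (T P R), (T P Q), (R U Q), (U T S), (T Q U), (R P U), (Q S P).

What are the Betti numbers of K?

We work with the vertex ordering P < Q < R < S < T < U. The simplices of K, each written with vertices in increasing order, are:

  0-simplices (6): P, Q, R, S, T, U
  1-simplices (15): PQ, PR, PS, PT, PU, QR, QS, QT, QU, RS, RT, RU, ST, SU, TU
  2-simplices (10): PQS, PQT, PRT, PRU, PSU, QRS, QRU, QTU, RST, STU

so the chain groups are C_0 ≅ Z^6, C_1 ≅ Z^15, C_2 ≅ Z^10.

The boundary map ∂_1: C_1 → C_0 maps an edge to its endpoints' difference, ∂[p,q] = q − p. For instance
  ∂PS = S − P.
The 6×15 boundary matrix has rank 5 and Smith normal form diag(1,1,1,1,1).

Boundary ∂_2: C_2 → C_1 maps a triangle to the signed sum of its edges. For instance
  ∂RST = ST − RT + RS,
  ∂QRS = RS − QS + QR.
The 15×10 boundary matrix has rank 10 and Smith normal form diag(1,1,1,1,1,1,1,1,1,2).

From H_k ≅ ker(∂_k) / im(∂_{k+1}) we obtain:

  H_0: rank C_0 − rank ∂_1 = 6 − 5 = 1, and the invariant factors of ∂_1 are all 1, so H_0 ≅ Z.
  H_1: rank ker ∂_1 − rank ∂_2 = (15 − 5) − 10 = 0, and ∂_2 has invariant factor 2 > 1, so H_1 ≅ Z_2.
  H_2: rank ker ∂_2 − rank ∂_3 = (10 − 10) − 0 = 0, and there is no ∂_3, so H_2 ≅ 0.

As a check, the Euler characteristic is 6 − 15 + 10 = 1, which agrees with 1 − 0 + 0 = 1.

Hence the Betti numbers are b_0 = 1, b_1 = 0, b_2 = 0.

b_0 = 1, b_1 = 0, b_2 = 0.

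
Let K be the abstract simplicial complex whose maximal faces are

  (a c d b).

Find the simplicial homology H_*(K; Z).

H_0 = Z,  H_1 = 0,  H_2 = 0,  H_3 = 0.

Take the total order a < b < c < d on the vertex set. Then K (dimension 3) consists of the simplices:

  0-simplices (4): a, b, c, d
  1-simplices (6): ab, ac, ad, bc, bd, cd
  2-simplices (4): abc, abd, acd, bcd
  3-simplices (1): abcd

so the chain groups are C_0 ≅ Z^4, C_1 ≅ Z^6, C_2 ≅ Z^4, C_3 ≅ Z^1.

The boundary map ∂_1: C_1 → C_0 sends each edge [p,q] (with p < q) to q − p. For instance
  ∂ad = d − a.
This gives a 4×6 integer matrix of rank 3; reducing to Smith normal form yields diagonal entries (1,1,1).

The boundary map ∂_2: C_2 → C_1 maps a triangle to the signed sum of its edges. For instance
  ∂bcd = cd − bd + bc,
  ∂abd = bd − ad + ab.
The 6×4 boundary matrix has rank 3 and Smith normal form diag(1,1,1).

∂_3: C_3 → C_2 sends each 3-simplex σ to the alternating sum Σ_i (−1)^i (σ with its i-th vertex removed). For instance
  ∂abcd = bcd − acd + abd − abc.
As a 4×1 matrix over Z this has rank 1, with invariant factors (1).

From H_k ≅ ker(∂_k) / im(∂_{k+1}) we obtain:

  H_0: rank C_0 − rank ∂_1 = 4 − 3 = 1, and the invariant factors of ∂_1 are all 1, so H_0 = Z.
  H_1: rank ker ∂_1 − rank ∂_2 = (6 − 3) − 3 = 0, and the invariant factors of ∂_2 are all 1, so H_1 = 0.
  H_2: rank ker ∂_2 − rank ∂_3 = (4 − 3) − 1 = 0, and the invariant factors of ∂_3 are all 1, so H_2 = 0.
  H_3: rank ker ∂_3 − rank ∂_4 = (1 − 1) − 0 = 0, and there is no ∂_4, so H_3 = 0.

(K is a triangulation of the 3-simplex.)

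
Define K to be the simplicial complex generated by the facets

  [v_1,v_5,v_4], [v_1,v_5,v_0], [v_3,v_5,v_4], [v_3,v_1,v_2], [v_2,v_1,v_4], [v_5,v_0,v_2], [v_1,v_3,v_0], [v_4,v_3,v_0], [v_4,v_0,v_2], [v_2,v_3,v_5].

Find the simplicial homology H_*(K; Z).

H_0 = Z,  H_1 = Z/2,  H_2 = 0.

Take the total order v_0 < v_1 < v_2 < v_3 < v_4 < v_5 on the vertex set. Then K (dimension 2) consists of the simplices:

  0-simplices (6): [v_0], [v_1], [v_2], [v_3], [v_4], [v_5]
  1-simplices (15): (15 of them)
  2-simplices (10): [v_0,v_1,v_3], [v_0,v_1,v_5], [v_0,v_2,v_4], [v_0,v_2,v_5], [v_0,v_3,v_4], [v_1,v_2,v_3], [v_1,v_2,v_4], [v_1,v_4,v_5], [v_2,v_3,v_5], [v_3,v_4,v_5]

giving chain groups C_0 ≅ Z^6, C_1 ≅ Z^15, C_2 ≅ Z^10.

Boundary ∂_1: C_1 → C_0 is given by ∂[p,q] = [q] − [p].
The 6×15 boundary matrix has rank 5 and Smith normal form diag(1,1,1,1,1).

∂_2: C_2 → C_1 maps a triangle to the signed sum of its edges. For instance
  ∂[v_0,v_1,v_3] = [v_1,v_3] − [v_0,v_3] + [v_0,v_1],
  ∂[v_1,v_4,v_5] = [v_4,v_5] − [v_1,v_5] + [v_1,v_4].
The resulting 15×10 matrix has rank 10, and its Smith normal form has invariant factors (1,1,1,1,1,1,1,1,1,2).

Now H_k = ker ∂_k / im ∂_{k+1}, so:

  H_0: rank C_0 − rank ∂_1 = 6 − 5 = 1, and the invariant factors of ∂_1 are all 1, so H_0 = Z.
  H_1: rank ker ∂_1 − rank ∂_2 = (15 − 5) − 10 = 0, and ∂_2 has invariant factor 2 > 1, so H_1 = Z/2.
  H_2: rank ker ∂_2 − rank ∂_3 = (10 − 10) − 0 = 0, and there is no ∂_3, so H_2 = 0.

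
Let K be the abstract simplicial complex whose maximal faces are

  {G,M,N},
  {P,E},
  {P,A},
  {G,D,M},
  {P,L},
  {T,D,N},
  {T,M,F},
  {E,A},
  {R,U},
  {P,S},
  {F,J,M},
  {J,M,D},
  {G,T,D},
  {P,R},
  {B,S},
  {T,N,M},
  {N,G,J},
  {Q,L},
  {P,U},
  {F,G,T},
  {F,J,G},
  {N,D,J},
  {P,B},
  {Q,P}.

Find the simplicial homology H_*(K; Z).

H_0 = Z^2,  H_1 = Z^4 ⊕ Z/2Z,  H_2 = 0.

We work with the vertex ordering A < B < D < E < F < G < J < L < M < N < P < Q < R < S < T < U. The simplices of K, each written with vertices in increasing order, are:

  0-simplices (16): A, B, D, E, F, G, J, L, M, N, P, Q, R, S, T, U
  1-simplices (30): AE, AP, BP, BS, DG, DJ, DM, DN, DT, EP, FG, FJ, FM, FT, GJ, GM, GN, GT, JM, JN, LP, LQ, MN, MT, NT, PQ, PR, PS, PU, RU
  2-simplices (12): DGM, DGT, DJM, DJN, DNT, FGJ, FGT, FJM, FMT, GJN, GMN, MNT

so the chain groups are C_0 ≅ Z^16, C_1 ≅ Z^30, C_2 ≅ Z^12.

The boundary map ∂_1: C_1 → C_0 is given by ∂[p,q] = [q] − [p].
This gives a 16×30 integer matrix of rank 14; reducing to Smith normal form yields diagonal entries (1,1,1,1,1,1,1,1,1,1,1,1,1,1).

Boundary ∂_2: C_2 → C_1 maps a triangle to the signed sum of its edges. For instance
  ∂FGJ = GJ − FJ + FG,
  ∂FMT = MT − FT + FM.
The 30×12 boundary matrix has rank 12 and Smith normal form diag(1,1,1,1,1,1,1,1,1,1,1,2).

From H_k ≅ ker(∂_k) / im(∂_{k+1}) we obtain:

  H_0: rank C_0 − rank ∂_1 = 16 − 14 = 2, and the invariant factors of ∂_1 are all 1, so H_0 ≅ Z^2.
  H_1: rank ker ∂_1 − rank ∂_2 = (30 − 14) − 12 = 4, and ∂_2 has invariant factor 2 > 1, so H_1 ≅ Z^4 ⊕ Z/2Z.
  H_2: rank ker ∂_2 − rank ∂_3 = (12 − 12) − 0 = 0, and there is no ∂_3, so H_2 ≅ 0.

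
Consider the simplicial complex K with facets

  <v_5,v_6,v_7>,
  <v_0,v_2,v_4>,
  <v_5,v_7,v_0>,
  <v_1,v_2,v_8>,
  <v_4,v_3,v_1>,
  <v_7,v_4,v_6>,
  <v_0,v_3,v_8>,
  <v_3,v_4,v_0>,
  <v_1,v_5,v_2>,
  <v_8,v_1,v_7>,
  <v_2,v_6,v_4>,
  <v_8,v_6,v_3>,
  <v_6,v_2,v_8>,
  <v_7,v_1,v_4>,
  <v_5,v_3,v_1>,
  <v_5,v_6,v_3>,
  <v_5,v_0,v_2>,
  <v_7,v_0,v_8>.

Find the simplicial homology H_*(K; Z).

H_0 = Z,  H_1 = Z^2,  H_2 = Z.

K has 9 vertices, 27 edges, 18 triangles.
rank ∂_0 = 0, rank ∂_1 = 8 ⇒ b_0 = 9 − 0 − 8 = 1; all invariant factors of ∂_1 are 1 so no torsion. So H_0 ≅ Z.
rank ∂_1 = 8, rank ∂_2 = 17 ⇒ b_1 = 27 − 8 − 17 = 2; all invariant factors of ∂_2 are 1 so no torsion. So H_1 ≅ Z^2.
rank ∂_2 = 17, rank ∂_3 = 0 ⇒ b_2 = 18 − 17 − 0 = 1. So H_2 ≅ Z.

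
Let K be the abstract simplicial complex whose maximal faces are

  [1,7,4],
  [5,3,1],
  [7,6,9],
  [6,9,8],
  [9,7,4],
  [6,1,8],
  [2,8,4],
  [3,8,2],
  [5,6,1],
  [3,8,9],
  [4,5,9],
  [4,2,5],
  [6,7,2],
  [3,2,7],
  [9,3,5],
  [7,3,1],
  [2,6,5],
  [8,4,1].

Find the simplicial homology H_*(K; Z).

H_0 = Z,  H_1 = Z^2,  H_2 = Z.

We work with the vertex ordering 1 < 2 < 3 < 4 < 5 < 6 < 7 < 8 < 9. The simplices of K, each written with vertices in increasing order, are:

  0-simplices (9): [1], [2], [3], [4], [5], [6], [7], [8], [9]
  1-simplices (27): (27 of them)
  2-simplices (18): [1,3,5], [1,3,7], [1,4,7], [1,4,8], [1,5,6], [1,6,8], [2,3,7], [2,3,8], [2,4,5], [2,4,8], [2,5,6], [2,6,7], [3,5,9], [3,8,9], [4,5,9], [4,7,9], [6,7,9], [6,8,9]

giving chain groups C_0 ≅ Z^9, C_1 ≅ Z^27, C_2 ≅ Z^18.

∂_1: C_1 → C_0 maps an edge to its endpoints' difference, ∂[p,q] = q − p. For instance
  ∂[2,3] = [3] − [2].
As a 9×27 matrix over Z this has rank 8, with invariant factors (1,1,1,1,1,1,1,1).

The boundary map ∂_2: C_2 → C_1 maps a triangle to the signed sum of its edges. For instance
  ∂[1,5,6] = [5,6] − [1,6] + [1,5],
  ∂[1,4,7] = [4,7] − [1,7] + [1,4].
As a 27×18 matrix over Z this has rank 17, with invariant factors (1,1,1,1,1,1,1,1,1,1,1,1,1,1,1,1,1).

Computing H_k = (kernel of ∂_k) / (image of ∂_{k+1}):

  H_0: rank C_0 − rank ∂_1 = 9 − 8 = 1, and the invariant factors of ∂_1 are all 1, so H_0 = Z.
  H_1: rank ker ∂_1 − rank ∂_2 = (27 − 8) − 17 = 2, and the invariant factors of ∂_2 are all 1, so H_1 = Z^2.
  H_2: rank ker ∂_2 − rank ∂_3 = (18 − 17) − 0 = 1, and there is no ∂_3, so H_2 = Z.

(K is a triangulation of the torus T^2.)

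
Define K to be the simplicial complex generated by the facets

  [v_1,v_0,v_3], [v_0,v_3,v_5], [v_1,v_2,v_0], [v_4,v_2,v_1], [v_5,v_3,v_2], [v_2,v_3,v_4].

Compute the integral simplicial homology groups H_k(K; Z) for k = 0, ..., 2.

H_0 = Z,  H_1 = Z,  H_2 = 0.

Fix the vertex order v_0 < v_1 < v_2 < v_3 < v_4 < v_5 and write every simplex with vertices in increasing order. Then dim K = 2 and the simplices of K are:

  0-simplices (6): [v_0], [v_1], [v_2], [v_3], [v_4], [v_5]
  1-simplices (12): [v_0,v_1], [v_0,v_2], [v_0,v_3], [v_0,v_5], [v_1,v_2], [v_1,v_3], [v_1,v_4], [v_2,v_3], [v_2,v_4], [v_2,v_5], [v_3,v_4], [v_3,v_5]
  2-simplices (6): [v_0,v_1,v_2], [v_0,v_1,v_3], [v_0,v_3,v_5], [v_1,v_2,v_4], [v_2,v_3,v_4], [v_2,v_3,v_5]

giving chain groups C_0 ≅ Z^6, C_1 ≅ Z^12, C_2 ≅ Z^6.

The boundary map ∂_1: C_1 → C_0 maps an edge to its endpoints' difference, ∂[p,q] = q − p. For instance
  ∂[v_2,v_3] = [v_3] − [v_2].
The resulting 6×12 matrix has rank 5, and its Smith normal form has invariant factors (1,1,1,1,1).

The boundary map ∂_2: C_2 → C_1 acts by ∂[p,q,r] = [q,r] − [p,r] + [p,q]. For instance
  ∂[v_0,v_1,v_3] = [v_1,v_3] − [v_0,v_3] + [v_0,v_1],
  ∂[v_0,v_1,v_2] = [v_1,v_2] − [v_0,v_2] + [v_0,v_1].
This gives a 12×6 integer matrix of rank 6; reducing to Smith normal form yields diagonal entries (1,1,1,1,1,1).

Computing H_k = (kernel of ∂_k) / (image of ∂_{k+1}):

  H_0: rank C_0 − rank ∂_1 = 6 − 5 = 1, and the invariant factors of ∂_1 are all 1, so H_0 ≅ Z.
  H_1: rank ker ∂_1 − rank ∂_2 = (12 − 5) − 6 = 1, and the invariant factors of ∂_2 are all 1, so H_1 ≅ Z.
  H_2: rank ker ∂_2 − rank ∂_3 = (6 − 6) − 0 = 0, and there is no ∂_3, so H_2 ≅ 0.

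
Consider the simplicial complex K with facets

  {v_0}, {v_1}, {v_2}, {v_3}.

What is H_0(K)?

H_0 ≅ Z^4.

Order the vertices as v_0 < v_1 < v_2 < v_3. Listing each simplex with vertices in this order, K has dimension 0 with simplices:

  0-simplices (4): [v_0], [v_1], [v_2], [v_3]

giving chain groups C_0 ≅ Z^4.

From H_k ≅ ker(∂_k) / im(∂_{k+1}) we obtain:

  H_0: rank C_0 − rank ∂_1 = 4 − 0 = 4, and there is no ∂_1, so H_0 ≅ Z^4.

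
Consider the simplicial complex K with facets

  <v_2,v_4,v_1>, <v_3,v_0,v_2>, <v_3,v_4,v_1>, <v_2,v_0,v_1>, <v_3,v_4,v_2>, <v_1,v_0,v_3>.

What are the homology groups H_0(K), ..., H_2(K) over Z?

Fix the vertex order v_0 < v_1 < v_2 < v_3 < v_4 and write every simplex with vertices in increasing order. Then dim K = 2 and the simplices of K are:

  0-simplices (5): [v_0], [v_1], [v_2], [v_3], [v_4]
  1-simplices (9): [v_0,v_1], [v_0,v_2], [v_0,v_3], [v_1,v_2], [v_1,v_3], [v_1,v_4], [v_2,v_3], [v_2,v_4], [v_3,v_4]
  2-simplices (6): [v_0,v_1,v_2], [v_0,v_1,v_3], [v_0,v_2,v_3], [v_1,v_2,v_4], [v_1,v_3,v_4], [v_2,v_3,v_4]

so the chain groups are C_0 ≅ Z^5, C_1 ≅ Z^9, C_2 ≅ Z^6.

The boundary map ∂_1: C_1 → C_0 is given by ∂[p,q] = [q] − [p]. For instance
  ∂[v_0,v_1] = [v_1] − [v_0].
The resulting 5×9 matrix has rank 4, and its Smith normal form has invariant factors (1,1,1,1).

∂_2: C_2 → C_1 maps a triangle to the signed sum of its edges. For instance
  ∂[v_2,v_3,v_4] = [v_3,v_4] − [v_2,v_4] + [v_2,v_3],
  ∂[v_0,v_1,v_2] = [v_1,v_2] − [v_0,v_2] + [v_0,v_1].
The resulting 9×6 matrix has rank 5, and its Smith normal form has invariant factors (1,1,1,1,1).

From H_k ≅ ker(∂_k) / im(∂_{k+1}) we obtain:

  H_0: rank C_0 − rank ∂_1 = 5 − 4 = 1, and the invariant factors of ∂_1 are all 1, so H_0 = Z.
  H_1: rank ker ∂_1 − rank ∂_2 = (9 − 4) − 5 = 0, and the invariant factors of ∂_2 are all 1, so H_1 = 0.
  H_2: rank ker ∂_2 − rank ∂_3 = (6 − 5) − 0 = 1, and there is no ∂_3, so H_2 = Z.

H_0 = Z,  H_1 = 0,  H_2 = Z.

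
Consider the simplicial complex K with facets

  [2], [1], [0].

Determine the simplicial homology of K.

H_0 = Z^3.

We work with the vertex ordering 0 < 1 < 2. The simplices of K, each written with vertices in increasing order, are:

  0-simplices (3): [0], [1], [2]

so the chain groups are C_0 ≅ Z^3.

From H_k ≅ ker(∂_k) / im(∂_{k+1}) we obtain:

  H_0: rank C_0 − rank ∂_1 = 3 − 0 = 3, and there is no ∂_1, so H_0 ≅ Z^3.

(K is a triangulation of a set of 3 points.)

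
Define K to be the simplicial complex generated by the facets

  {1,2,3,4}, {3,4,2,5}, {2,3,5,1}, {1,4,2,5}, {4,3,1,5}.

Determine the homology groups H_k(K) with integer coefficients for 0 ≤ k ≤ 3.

Take the total order 1 < 2 < 3 < 4 < 5 on the vertex set. Then K (dimension 3) consists of the simplices:

  0-simplices (5): [1], [2], [3], [4], [5]
  1-simplices (10): [1,2], [1,3], [1,4], [1,5], [2,3], [2,4], [2,5], [3,4], [3,5], [4,5]
  2-simplices (10): [1,2,3], [1,2,4], [1,2,5], [1,3,4], [1,3,5], [1,4,5], [2,3,4], [2,3,5], [2,4,5], [3,4,5]
  3-simplices (5): [1,2,3,4], [1,2,3,5], [1,2,4,5], [1,3,4,5], [2,3,4,5]

so the chain groups are C_0 ≅ Z^5, C_1 ≅ Z^10, C_2 ≅ Z^10, C_3 ≅ Z^5.

Boundary ∂_1: C_1 → C_0 is given by ∂[p,q] = [q] − [p]. For instance
  ∂[1,3] = [3] − [1].
This gives a 5×10 integer matrix of rank 4; reducing to Smith normal form yields diagonal entries (1,1,1,1).

The boundary map ∂_2: C_2 → C_1 maps a triangle to the signed sum of its edges. For instance
  ∂[1,2,4] = [2,4] − [1,4] + [1,2],
  ∂[1,3,5] = [3,5] − [1,5] + [1,3].
The resulting 10×10 matrix has rank 6, and its Smith normal form has invariant factors (1,1,1,1,1,1).

The boundary map ∂_3: C_3 → C_2 sends each 3-simplex σ to the alternating sum Σ_i (−1)^i (σ with its i-th vertex removed). For instance
  ∂[2,3,4,5] = [3,4,5] − [2,4,5] + [2,3,5] − [2,3,4],
  ∂[1,2,3,4] = [2,3,4] − [1,3,4] + [1,2,4] − [1,2,3].
As a 10×5 matrix over Z this has rank 4, with invariant factors (1,1,1,1).

Computing H_k = (kernel of ∂_k) / (image of ∂_{k+1}):

  H_0: rank C_0 − rank ∂_1 = 5 − 4 = 1, and the invariant factors of ∂_1 are all 1, so H_0 = Z.
  H_1: rank ker ∂_1 − rank ∂_2 = (10 − 4) − 6 = 0, and the invariant factors of ∂_2 are all 1, so H_1 = 0.
  H_2: rank ker ∂_2 − rank ∂_3 = (10 − 6) − 4 = 0, and the invariant factors of ∂_3 are all 1, so H_2 = 0.
  H_3: rank ker ∂_3 − rank ∂_4 = (5 − 4) − 0 = 1, and there is no ∂_4, so H_3 = Z.

As a check, the Euler characteristic is 5 − 10 + 10 − 5 = 0, which agrees with 1 − 0 + 0 − 1 = 0.

H_0 = Z,  H_1 = 0,  H_2 = 0,  H_3 = Z.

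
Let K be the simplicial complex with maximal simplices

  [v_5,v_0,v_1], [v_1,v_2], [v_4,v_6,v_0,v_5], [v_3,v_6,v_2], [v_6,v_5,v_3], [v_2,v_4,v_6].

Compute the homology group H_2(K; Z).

Take the total order v_0 < v_1 < v_2 < v_3 < v_4 < v_5 < v_6 on the vertex set. Then K (dimension 3) consists of the simplices:

  0-simplices (7): [v_0], [v_1], [v_2], [v_3], [v_4], [v_5], [v_6]
  1-simplices (14): [v_0,v_1], [v_0,v_4], [v_0,v_5], [v_0,v_6], [v_1,v_2], [v_1,v_5], [v_2,v_3], [v_2,v_4], [v_2,v_6], [v_3,v_5], [v_3,v_6], [v_4,v_5], [v_4,v_6], [v_5,v_6]
  2-simplices (8): [v_0,v_1,v_5], [v_0,v_4,v_5], [v_0,v_4,v_6], [v_0,v_5,v_6], [v_2,v_3,v_6], [v_2,v_4,v_6], [v_3,v_5,v_6], [v_4,v_5,v_6]
  3-simplices (1): [v_0,v_4,v_5,v_6]

so the chain groups are C_0 ≅ Z^7, C_1 ≅ Z^14, C_2 ≅ Z^8, C_3 ≅ Z^1.

Boundary ∂_1: C_1 → C_0 is given by ∂[p,q] = [q] − [p].
As a 7×14 matrix over Z this has rank 6, with invariant factors (1,1,1,1,1,1).

The boundary map ∂_2: C_2 → C_1 maps a triangle to the signed sum of its edges. For instance
  ∂[v_0,v_1,v_5] = [v_1,v_5] − [v_0,v_5] + [v_0,v_1],
  ∂[v_0,v_5,v_6] = [v_5,v_6] − [v_0,v_6] + [v_0,v_5].
The 14×8 boundary matrix has rank 7 and Smith normal form diag(1,1,1,1,1,1,1).

∂_3: C_3 → C_2 sends each 3-simplex σ to the alternating sum Σ_i (−1)^i (σ with its i-th vertex removed). For instance
  ∂[v_0,v_4,v_5,v_6] = [v_4,v_5,v_6] − [v_0,v_5,v_6] + [v_0,v_4,v_6] − [v_0,v_4,v_5].
As a 8×1 matrix over Z this has rank 1, with invariant factors (1).

Computing H_k = (kernel of ∂_k) / (image of ∂_{k+1}):

  H_2: rank ker ∂_2 − rank ∂_3 = (8 − 7) − 1 = 0, and the invariant factors of ∂_3 are all 1, so H_2 ≅ 0.

H_2 = 0.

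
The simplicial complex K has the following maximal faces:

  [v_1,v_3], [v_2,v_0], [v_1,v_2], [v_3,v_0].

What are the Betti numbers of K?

We work with the vertex ordering v_0 < v_1 < v_2 < v_3. The simplices of K, each written with vertices in increasing order, are:

  0-simplices (4): [v_0], [v_1], [v_2], [v_3]
  1-simplices (4): [v_0,v_2], [v_0,v_3], [v_1,v_2], [v_1,v_3]

Hence C_0 ≅ Z^4, C_1 ≅ Z^4.

∂_1: C_1 → C_0 is given by ∂[p,q] = [q] − [p]. For instance
  ∂[v_0,v_2] = [v_2] − [v_0].
The 4×4 boundary matrix has rank 3 and Smith normal form diag(1,1,1).

Now H_k = ker ∂_k / im ∂_{k+1}, so:

  H_0: rank C_0 − rank ∂_1 = 4 − 3 = 1, and the invariant factors of ∂_1 are all 1, so H_0 = Z.
  H_1: rank ker ∂_1 − rank ∂_2 = (4 − 3) − 0 = 1, and there is no ∂_2, so H_1 = Z.

Hence the Betti numbers are b_0 = 1, b_1 = 1.

b_0 = 1, b_1 = 1.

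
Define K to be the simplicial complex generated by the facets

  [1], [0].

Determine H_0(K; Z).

Take the total order 0 < 1 on the vertex set. Then K (dimension 0) consists of the simplices:

  0-simplices (2): [0], [1]

giving chain groups C_0 ≅ Z^2.

Now H_k = ker ∂_k / im ∂_{k+1}, so:

  H_0: rank C_0 − rank ∂_1 = 2 − 0 = 2, and there is no ∂_1, so H_0 ≅ Z^2.

H_0 = Z^2.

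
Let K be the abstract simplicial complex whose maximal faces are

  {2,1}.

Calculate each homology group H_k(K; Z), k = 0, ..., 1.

We work with the vertex ordering 1 < 2. The simplices of K, each written with vertices in increasing order, are:

  0-simplices (2): [1], [2]
  1-simplices (1): [1,2]

giving chain groups C_0 ≅ Z^2, C_1 ≅ Z^1.

Boundary ∂_1: C_1 → C_0 sends each edge [p,q] (with p < q) to q − p.
This gives a 2×1 integer matrix of rank 1; reducing to Smith normal form yields diagonal entries (1).

Now H_k = ker ∂_k / im ∂_{k+1}, so:

  H_0: rank C_0 − rank ∂_1 = 2 − 1 = 1, and the invariant factors of ∂_1 are all 1, so H_0 ≅ Z.
  H_1: rank ker ∂_1 − rank ∂_2 = (1 − 1) − 0 = 0, and there is no ∂_2, so H_1 ≅ 0.

As a check, the Euler characteristic is 2 − 1 = 1, which agrees with 1 − 0 = 1.

H_0 = Z,  H_1 = 0.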